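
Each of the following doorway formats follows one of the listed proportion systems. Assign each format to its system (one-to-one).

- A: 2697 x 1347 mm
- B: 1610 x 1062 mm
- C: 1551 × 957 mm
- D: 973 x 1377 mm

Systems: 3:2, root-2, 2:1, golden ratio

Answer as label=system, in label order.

Ratios: A ≈ 2.002; B ≈ 1.516; C ≈ 1.621; D ≈ 1.415.
Targets: 3:2 ≈ 1.500; root-2 ≈ 1.414; 2:1 ≈ 2.000; golden ratio ≈ 1.618.

A=2:1, B=3:2, C=golden ratio, D=root-2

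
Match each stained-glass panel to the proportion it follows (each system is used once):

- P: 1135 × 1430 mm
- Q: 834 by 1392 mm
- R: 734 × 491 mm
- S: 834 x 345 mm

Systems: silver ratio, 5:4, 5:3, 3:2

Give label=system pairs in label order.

P = 1430/1135 ≈ 1.260 → 5:4 (1.250)
Q = 1392/834 ≈ 1.669 → 5:3 (1.667)
R = 734/491 ≈ 1.495 → 3:2 (1.500)
S = 834/345 ≈ 2.417 → silver ratio (2.414)

P=5:4, Q=5:3, R=3:2, S=silver ratio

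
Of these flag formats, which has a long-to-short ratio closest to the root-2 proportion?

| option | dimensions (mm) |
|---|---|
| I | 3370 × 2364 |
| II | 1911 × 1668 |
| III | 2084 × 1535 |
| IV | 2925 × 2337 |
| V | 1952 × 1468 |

I

Ratios (long/short): I ≈ 1.426; II ≈ 1.146; III ≈ 1.358; IV ≈ 1.252; V ≈ 1.330.
root-2 ≈ 1.414; option I is nearest (Δ 0.012).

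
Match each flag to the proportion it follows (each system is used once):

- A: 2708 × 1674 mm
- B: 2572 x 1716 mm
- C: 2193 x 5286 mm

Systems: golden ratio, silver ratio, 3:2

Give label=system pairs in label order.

Ratios: A ≈ 1.618; B ≈ 1.499; C ≈ 2.410.
Targets: golden ratio ≈ 1.618; silver ratio ≈ 2.414; 3:2 ≈ 1.500.

A=golden ratio, B=3:2, C=silver ratio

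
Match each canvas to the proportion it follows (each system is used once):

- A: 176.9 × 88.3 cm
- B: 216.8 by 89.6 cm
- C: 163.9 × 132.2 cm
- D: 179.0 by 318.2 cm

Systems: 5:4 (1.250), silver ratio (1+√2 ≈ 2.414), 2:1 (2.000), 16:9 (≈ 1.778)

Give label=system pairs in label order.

A = 176.9/88.3 ≈ 2.003 → 2:1 (2.000)
B = 216.8/89.6 ≈ 2.420 → silver ratio (2.414)
C = 163.9/132.2 ≈ 1.240 → 5:4 (1.250)
D = 318.2/179.0 ≈ 1.778 → 16:9 (1.778)

A=2:1, B=silver ratio, C=5:4, D=16:9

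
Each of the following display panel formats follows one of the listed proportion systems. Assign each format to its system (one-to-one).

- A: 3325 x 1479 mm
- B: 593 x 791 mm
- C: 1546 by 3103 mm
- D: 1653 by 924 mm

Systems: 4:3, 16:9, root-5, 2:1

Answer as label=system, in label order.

A=root-5, B=4:3, C=2:1, D=16:9

A = 3325/1479 ≈ 2.248 → root-5 (2.236)
B = 791/593 ≈ 1.334 → 4:3 (1.333)
C = 3103/1546 ≈ 2.007 → 2:1 (2.000)
D = 1653/924 ≈ 1.789 → 16:9 (1.778)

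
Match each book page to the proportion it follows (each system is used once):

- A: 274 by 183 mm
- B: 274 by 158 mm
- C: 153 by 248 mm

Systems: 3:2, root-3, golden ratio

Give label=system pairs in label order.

A = 274/183 ≈ 1.497 → 3:2 (1.500)
B = 274/158 ≈ 1.734 → root-3 (1.732)
C = 248/153 ≈ 1.621 → golden ratio (1.618)

A=3:2, B=root-3, C=golden ratio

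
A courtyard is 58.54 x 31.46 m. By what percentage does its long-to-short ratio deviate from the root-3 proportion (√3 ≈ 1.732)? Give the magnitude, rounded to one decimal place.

Ratio = 58.54 / 31.46 ≈ 1.8608.
Ideal root-3 ≈ 1.7321. |1.8608 − 1.7321| / 1.7321 ≈ 7.43% → 7.4%.

7.4%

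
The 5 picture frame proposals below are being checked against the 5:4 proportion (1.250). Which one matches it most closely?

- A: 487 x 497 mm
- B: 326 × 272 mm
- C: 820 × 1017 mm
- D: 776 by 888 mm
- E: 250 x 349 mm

Ratios (long/short): A ≈ 1.021; B ≈ 1.199; C ≈ 1.240; D ≈ 1.144; E ≈ 1.396.
5:4 ≈ 1.250; option C is nearest (Δ 0.010).

C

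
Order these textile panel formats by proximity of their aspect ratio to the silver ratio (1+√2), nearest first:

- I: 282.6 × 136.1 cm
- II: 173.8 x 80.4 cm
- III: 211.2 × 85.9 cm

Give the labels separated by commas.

III, II, I

I: 282.6/136.1 ≈ 2.076 → |2.076 − 2.414| = 0.338
II: 173.8/80.4 ≈ 2.162 → |2.162 − 2.414| = 0.252
III: 211.2/85.9 ≈ 2.459 → |2.459 − 2.414| = 0.045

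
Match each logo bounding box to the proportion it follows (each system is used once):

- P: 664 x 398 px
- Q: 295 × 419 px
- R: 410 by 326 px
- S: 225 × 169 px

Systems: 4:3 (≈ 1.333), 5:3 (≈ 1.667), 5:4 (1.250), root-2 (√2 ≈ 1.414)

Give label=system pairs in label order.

P=5:3, Q=root-2, R=5:4, S=4:3

P = 664/398 ≈ 1.668 → 5:3 (1.667)
Q = 419/295 ≈ 1.420 → root-2 (1.414)
R = 410/326 ≈ 1.258 → 5:4 (1.250)
S = 225/169 ≈ 1.331 → 4:3 (1.333)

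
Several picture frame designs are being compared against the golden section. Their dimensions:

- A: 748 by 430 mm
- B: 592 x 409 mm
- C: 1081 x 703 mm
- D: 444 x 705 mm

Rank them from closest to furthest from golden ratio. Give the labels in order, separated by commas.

D, C, A, B

Ratios: A = 748 / 430 ≈ 1.740; B = 592 / 409 ≈ 1.447; C = 1081 / 703 ≈ 1.538; D = 705 / 444 ≈ 1.588.
|Δ from 1.618|: A 0.122; B 0.171; C 0.080; D 0.030.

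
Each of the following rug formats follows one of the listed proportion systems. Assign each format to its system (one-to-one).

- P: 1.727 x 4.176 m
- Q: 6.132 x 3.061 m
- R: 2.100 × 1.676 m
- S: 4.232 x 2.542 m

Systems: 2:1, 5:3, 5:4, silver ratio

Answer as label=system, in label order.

P=silver ratio, Q=2:1, R=5:4, S=5:3

P = 4.176/1.727 ≈ 2.418 → silver ratio (2.414)
Q = 6.132/3.061 ≈ 2.003 → 2:1 (2.000)
R = 2.100/1.676 ≈ 1.253 → 5:4 (1.250)
S = 4.232/2.542 ≈ 1.665 → 5:3 (1.667)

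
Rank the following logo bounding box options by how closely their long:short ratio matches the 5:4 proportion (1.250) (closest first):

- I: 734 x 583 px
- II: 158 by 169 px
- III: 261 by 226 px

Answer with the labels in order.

I: 734/583 ≈ 1.259 → |1.259 − 1.250| = 0.009
II: 169/158 ≈ 1.070 → |1.070 − 1.250| = 0.180
III: 261/226 ≈ 1.155 → |1.155 − 1.250| = 0.095

I, III, II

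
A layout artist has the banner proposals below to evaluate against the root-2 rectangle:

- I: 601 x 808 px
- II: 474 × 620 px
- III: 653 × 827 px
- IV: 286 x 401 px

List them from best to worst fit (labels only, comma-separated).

Ratios: I = 808 / 601 ≈ 1.344; II = 620 / 474 ≈ 1.308; III = 827 / 653 ≈ 1.266; IV = 401 / 286 ≈ 1.402.
|Δ from 1.414|: I 0.070; II 0.106; III 0.148; IV 0.012.

IV, I, II, III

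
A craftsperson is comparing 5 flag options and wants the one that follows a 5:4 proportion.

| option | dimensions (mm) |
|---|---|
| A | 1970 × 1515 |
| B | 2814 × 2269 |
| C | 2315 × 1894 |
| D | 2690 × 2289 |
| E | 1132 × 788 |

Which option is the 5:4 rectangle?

B

Ratios (long/short): A ≈ 1.300; B ≈ 1.240; C ≈ 1.222; D ≈ 1.175; E ≈ 1.437.
5:4 ≈ 1.250; option B is nearest (Δ 0.010).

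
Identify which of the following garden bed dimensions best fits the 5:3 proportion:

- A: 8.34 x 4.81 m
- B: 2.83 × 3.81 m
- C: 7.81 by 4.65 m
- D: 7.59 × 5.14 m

Target 5:3 ≈ 1.667.
A: 1.734 (Δ0.067)  B: 1.346 (Δ0.321)  C: 1.680 (Δ0.013)  D: 1.477 (Δ0.190)

C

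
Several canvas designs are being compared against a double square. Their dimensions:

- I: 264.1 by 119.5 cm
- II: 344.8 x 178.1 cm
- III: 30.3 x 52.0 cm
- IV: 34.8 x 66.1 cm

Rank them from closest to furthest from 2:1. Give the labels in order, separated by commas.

I: 264.1/119.5 ≈ 2.210 → |2.210 − 2.000| = 0.210
II: 344.8/178.1 ≈ 1.936 → |1.936 − 2.000| = 0.064
III: 52.0/30.3 ≈ 1.716 → |1.716 − 2.000| = 0.284
IV: 66.1/34.8 ≈ 1.899 → |1.899 − 2.000| = 0.101

II, IV, I, III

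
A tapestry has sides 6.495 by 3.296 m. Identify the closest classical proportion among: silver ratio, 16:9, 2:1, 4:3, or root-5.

2:1

6.495/3.296 ≈ 1.971. Nearest candidates are 2:1 (2.000, off by 0.029) and 16:9 (1.778, off by 0.193).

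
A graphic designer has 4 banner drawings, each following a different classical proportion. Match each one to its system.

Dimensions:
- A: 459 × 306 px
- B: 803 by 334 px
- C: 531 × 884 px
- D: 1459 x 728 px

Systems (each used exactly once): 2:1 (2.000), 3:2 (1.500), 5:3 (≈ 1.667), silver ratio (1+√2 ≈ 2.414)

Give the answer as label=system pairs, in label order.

A=3:2, B=silver ratio, C=5:3, D=2:1

Ratios: A ≈ 1.500; B ≈ 2.404; C ≈ 1.665; D ≈ 2.004.
Targets: 2:1 ≈ 2.000; 3:2 ≈ 1.500; 5:3 ≈ 1.667; silver ratio ≈ 2.414.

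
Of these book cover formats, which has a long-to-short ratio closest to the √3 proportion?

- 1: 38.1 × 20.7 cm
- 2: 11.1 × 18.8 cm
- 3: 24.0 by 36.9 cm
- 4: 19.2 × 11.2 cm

4

Ratios (long/short): 1 ≈ 1.841; 2 ≈ 1.694; 3 ≈ 1.537; 4 ≈ 1.714.
root-3 ≈ 1.732; option 4 is nearest (Δ 0.018).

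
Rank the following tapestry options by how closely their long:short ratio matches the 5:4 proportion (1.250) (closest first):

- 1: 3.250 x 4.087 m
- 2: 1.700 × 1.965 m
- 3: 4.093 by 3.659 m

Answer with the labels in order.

1: 4.087/3.250 ≈ 1.258 → |1.258 − 1.250| = 0.008
2: 1.965/1.700 ≈ 1.156 → |1.156 − 1.250| = 0.094
3: 4.093/3.659 ≈ 1.119 → |1.119 − 1.250| = 0.131

1, 2, 3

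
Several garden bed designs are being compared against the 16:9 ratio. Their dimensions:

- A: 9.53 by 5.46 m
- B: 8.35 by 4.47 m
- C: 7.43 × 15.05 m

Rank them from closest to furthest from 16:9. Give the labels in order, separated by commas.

A, B, C

A: 9.53/5.46 ≈ 1.745 → |1.745 − 1.778| = 0.033
B: 8.35/4.47 ≈ 1.868 → |1.868 − 1.778| = 0.090
C: 15.05/7.43 ≈ 2.026 → |2.026 − 1.778| = 0.248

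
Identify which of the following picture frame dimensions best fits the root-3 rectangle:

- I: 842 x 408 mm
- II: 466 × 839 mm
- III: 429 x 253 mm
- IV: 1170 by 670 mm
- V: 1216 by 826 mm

Target root-3 ≈ 1.732.
I: 2.064 (Δ0.332)  II: 1.800 (Δ0.068)  III: 1.696 (Δ0.036)  IV: 1.746 (Δ0.014)  V: 1.472 (Δ0.260)

IV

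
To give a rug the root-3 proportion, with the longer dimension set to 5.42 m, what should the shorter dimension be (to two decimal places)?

root-3 ≈ 1.73205.
Shorter side = 5.42 ÷ 1.73205 ≈ 3.1292 → 3.13 m.

3.13 m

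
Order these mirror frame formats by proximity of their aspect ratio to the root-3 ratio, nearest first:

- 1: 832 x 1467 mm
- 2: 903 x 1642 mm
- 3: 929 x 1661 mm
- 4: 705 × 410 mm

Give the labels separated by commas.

4, 1, 3, 2

Ratios: 1 = 1467 / 832 ≈ 1.763; 2 = 1642 / 903 ≈ 1.818; 3 = 1661 / 929 ≈ 1.788; 4 = 705 / 410 ≈ 1.720.
|Δ from 1.732|: 1 0.031; 2 0.086; 3 0.056; 4 0.012.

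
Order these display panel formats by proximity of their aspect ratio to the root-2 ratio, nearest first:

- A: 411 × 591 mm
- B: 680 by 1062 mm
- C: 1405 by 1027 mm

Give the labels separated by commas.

A: 591/411 ≈ 1.438 → |1.438 − 1.414| = 0.024
B: 1062/680 ≈ 1.562 → |1.562 − 1.414| = 0.148
C: 1405/1027 ≈ 1.368 → |1.368 − 1.414| = 0.046

A, C, B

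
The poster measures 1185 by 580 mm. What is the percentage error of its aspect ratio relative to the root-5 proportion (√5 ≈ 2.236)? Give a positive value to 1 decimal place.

Ratio = 1185 / 580 ≈ 2.0431.
Ideal root-5 ≈ 2.2361. |2.0431 − 2.2361| / 2.2361 ≈ 8.63% → 8.6%.

8.6%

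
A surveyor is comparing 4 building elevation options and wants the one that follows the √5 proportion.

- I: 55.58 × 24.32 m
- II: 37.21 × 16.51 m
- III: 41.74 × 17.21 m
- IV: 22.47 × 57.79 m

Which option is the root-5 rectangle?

Target root-5 ≈ 2.236.
I: 2.285 (Δ0.049)  II: 2.254 (Δ0.018)  III: 2.425 (Δ0.189)  IV: 2.572 (Δ0.336)

II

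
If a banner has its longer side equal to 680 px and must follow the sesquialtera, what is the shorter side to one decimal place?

453.3 px

3:2 = 1.50000.
Shorter side = 680 ÷ 1.50000 ≈ 453.333 → 453.3 px.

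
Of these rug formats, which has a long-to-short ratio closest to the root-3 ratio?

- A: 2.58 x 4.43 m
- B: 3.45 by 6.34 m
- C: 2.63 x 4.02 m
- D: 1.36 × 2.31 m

A

Target root-3 ≈ 1.732.
A: 1.717 (Δ0.015)  B: 1.838 (Δ0.106)  C: 1.529 (Δ0.203)  D: 1.699 (Δ0.033)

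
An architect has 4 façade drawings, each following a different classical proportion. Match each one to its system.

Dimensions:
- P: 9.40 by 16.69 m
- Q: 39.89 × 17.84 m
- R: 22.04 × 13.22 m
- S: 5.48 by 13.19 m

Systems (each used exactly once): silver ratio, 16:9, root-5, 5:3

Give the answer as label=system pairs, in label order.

P=16:9, Q=root-5, R=5:3, S=silver ratio

Ratios: P ≈ 1.776; Q ≈ 2.236; R ≈ 1.667; S ≈ 2.407.
Targets: silver ratio ≈ 2.414; 16:9 ≈ 1.778; root-5 ≈ 2.236; 5:3 ≈ 1.667.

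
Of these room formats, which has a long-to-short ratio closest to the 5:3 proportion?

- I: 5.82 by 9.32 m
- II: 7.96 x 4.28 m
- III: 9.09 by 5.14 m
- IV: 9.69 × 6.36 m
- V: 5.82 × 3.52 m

Target 5:3 ≈ 1.667.
I: 1.601 (Δ0.066)  II: 1.860 (Δ0.193)  III: 1.768 (Δ0.101)  IV: 1.524 (Δ0.143)  V: 1.653 (Δ0.014)

V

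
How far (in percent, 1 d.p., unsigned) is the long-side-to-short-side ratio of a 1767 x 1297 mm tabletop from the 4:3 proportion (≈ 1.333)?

2.2%

Ratio = 1767 / 1297 ≈ 1.3624.
Ideal 4:3 ≈ 1.3333. |1.3624 − 1.3333| / 1.3333 ≈ 2.18% → 2.2%.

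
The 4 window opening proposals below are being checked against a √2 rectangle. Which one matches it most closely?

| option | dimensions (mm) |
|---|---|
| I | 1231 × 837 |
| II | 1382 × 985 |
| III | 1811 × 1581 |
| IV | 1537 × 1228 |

Target root-2 ≈ 1.414.
I: 1.471 (Δ0.057)  II: 1.403 (Δ0.011)  III: 1.145 (Δ0.269)  IV: 1.252 (Δ0.162)

II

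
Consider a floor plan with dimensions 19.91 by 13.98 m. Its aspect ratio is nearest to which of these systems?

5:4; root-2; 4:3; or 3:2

root-2

19.91/13.98 ≈ 1.424. Nearest candidates are root-2 (1.414, off by 0.010) and 3:2 (1.500, off by 0.076).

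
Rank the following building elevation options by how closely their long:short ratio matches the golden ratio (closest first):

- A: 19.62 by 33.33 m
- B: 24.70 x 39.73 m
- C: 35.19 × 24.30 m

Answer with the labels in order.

B, A, C

Ratios: A = 33.33 / 19.62 ≈ 1.699; B = 39.73 / 24.70 ≈ 1.609; C = 35.19 / 24.30 ≈ 1.448.
|Δ from 1.618|: A 0.081; B 0.009; C 0.170.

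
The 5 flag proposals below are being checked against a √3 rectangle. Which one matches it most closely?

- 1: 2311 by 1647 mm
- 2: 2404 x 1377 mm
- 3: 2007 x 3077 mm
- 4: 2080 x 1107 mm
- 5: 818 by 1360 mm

2

Target root-3 ≈ 1.732.
1: 1.403 (Δ0.329)  2: 1.746 (Δ0.014)  3: 1.533 (Δ0.199)  4: 1.879 (Δ0.147)  5: 1.663 (Δ0.069)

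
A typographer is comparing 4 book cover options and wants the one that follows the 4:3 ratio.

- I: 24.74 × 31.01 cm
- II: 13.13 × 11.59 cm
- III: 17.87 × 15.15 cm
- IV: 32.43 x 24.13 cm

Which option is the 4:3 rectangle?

Target 4:3 ≈ 1.333.
I: 1.253 (Δ0.080)  II: 1.133 (Δ0.200)  III: 1.180 (Δ0.153)  IV: 1.344 (Δ0.011)

IV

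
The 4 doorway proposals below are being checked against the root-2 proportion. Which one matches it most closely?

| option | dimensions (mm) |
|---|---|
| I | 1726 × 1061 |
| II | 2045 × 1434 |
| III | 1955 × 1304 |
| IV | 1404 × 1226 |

II

Ratios (long/short): I ≈ 1.627; II ≈ 1.426; III ≈ 1.499; IV ≈ 1.145.
root-2 ≈ 1.414; option II is nearest (Δ 0.012).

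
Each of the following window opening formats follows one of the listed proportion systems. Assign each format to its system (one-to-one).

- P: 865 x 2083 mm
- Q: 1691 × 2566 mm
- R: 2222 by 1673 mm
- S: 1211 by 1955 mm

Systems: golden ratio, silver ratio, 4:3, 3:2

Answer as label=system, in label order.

P=silver ratio, Q=3:2, R=4:3, S=golden ratio

P = 2083/865 ≈ 2.408 → silver ratio (2.414)
Q = 2566/1691 ≈ 1.517 → 3:2 (1.500)
R = 2222/1673 ≈ 1.328 → 4:3 (1.333)
S = 1955/1211 ≈ 1.614 → golden ratio (1.618)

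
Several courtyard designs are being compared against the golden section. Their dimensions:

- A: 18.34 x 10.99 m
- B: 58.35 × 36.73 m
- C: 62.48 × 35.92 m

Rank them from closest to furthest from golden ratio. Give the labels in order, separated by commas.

B, A, C

A: 18.34/10.99 ≈ 1.669 → |1.669 − 1.618| = 0.051
B: 58.35/36.73 ≈ 1.589 → |1.589 − 1.618| = 0.029
C: 62.48/35.92 ≈ 1.739 → |1.739 − 1.618| = 0.121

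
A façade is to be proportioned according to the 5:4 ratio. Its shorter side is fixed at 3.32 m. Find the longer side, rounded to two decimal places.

5:4 = 1.25000.
Longer side = 3.32 × 1.25000 ≈ 4.1500 → 4.15 m.

4.15 m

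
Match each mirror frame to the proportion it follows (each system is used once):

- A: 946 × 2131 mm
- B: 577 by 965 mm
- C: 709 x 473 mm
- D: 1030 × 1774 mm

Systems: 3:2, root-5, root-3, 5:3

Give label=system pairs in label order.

A = 2131/946 ≈ 2.253 → root-5 (2.236)
B = 965/577 ≈ 1.672 → 5:3 (1.667)
C = 709/473 ≈ 1.499 → 3:2 (1.500)
D = 1774/1030 ≈ 1.722 → root-3 (1.732)

A=root-5, B=5:3, C=3:2, D=root-3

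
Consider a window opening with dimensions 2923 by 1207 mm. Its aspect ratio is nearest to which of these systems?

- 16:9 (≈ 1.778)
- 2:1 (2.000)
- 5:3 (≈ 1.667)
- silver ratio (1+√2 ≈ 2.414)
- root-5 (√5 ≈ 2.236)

silver ratio

Ratio = 2923 / 1207 ≈ 2.422.
Distances: 16:9 1.778 (Δ 0.644); 2:1 2.000 (Δ 0.422); 5:3 1.667 (Δ 0.755); silver ratio 2.414 (Δ 0.008); root-5 2.236 (Δ 0.186).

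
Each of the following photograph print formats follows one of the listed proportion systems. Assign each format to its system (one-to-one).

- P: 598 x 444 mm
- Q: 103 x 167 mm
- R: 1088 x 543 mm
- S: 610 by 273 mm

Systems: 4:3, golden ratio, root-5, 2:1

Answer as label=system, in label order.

P=4:3, Q=golden ratio, R=2:1, S=root-5

P = 598/444 ≈ 1.347 → 4:3 (1.333)
Q = 167/103 ≈ 1.621 → golden ratio (1.618)
R = 1088/543 ≈ 2.004 → 2:1 (2.000)
S = 610/273 ≈ 2.234 → root-5 (2.236)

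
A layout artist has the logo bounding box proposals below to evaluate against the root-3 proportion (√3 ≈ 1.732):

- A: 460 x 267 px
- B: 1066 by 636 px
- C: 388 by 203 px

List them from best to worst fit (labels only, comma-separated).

A: 460/267 ≈ 1.723 → |1.723 − 1.732| = 0.009
B: 1066/636 ≈ 1.676 → |1.676 − 1.732| = 0.056
C: 388/203 ≈ 1.911 → |1.911 − 1.732| = 0.179

A, B, C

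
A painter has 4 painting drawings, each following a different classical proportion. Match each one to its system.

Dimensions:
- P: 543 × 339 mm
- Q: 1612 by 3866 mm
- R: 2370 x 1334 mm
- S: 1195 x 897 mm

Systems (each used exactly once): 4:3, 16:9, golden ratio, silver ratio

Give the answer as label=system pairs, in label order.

P=golden ratio, Q=silver ratio, R=16:9, S=4:3

P = 543/339 ≈ 1.602 → golden ratio (1.618)
Q = 3866/1612 ≈ 2.398 → silver ratio (2.414)
R = 2370/1334 ≈ 1.777 → 16:9 (1.778)
S = 1195/897 ≈ 1.332 → 4:3 (1.333)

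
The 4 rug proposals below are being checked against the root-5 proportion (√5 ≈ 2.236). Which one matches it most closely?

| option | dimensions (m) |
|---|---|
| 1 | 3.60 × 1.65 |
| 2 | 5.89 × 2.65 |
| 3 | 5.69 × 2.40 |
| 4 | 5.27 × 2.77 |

2

Ratios (long/short): 1 ≈ 2.182; 2 ≈ 2.223; 3 ≈ 2.371; 4 ≈ 1.903.
root-5 ≈ 2.236; option 2 is nearest (Δ 0.013).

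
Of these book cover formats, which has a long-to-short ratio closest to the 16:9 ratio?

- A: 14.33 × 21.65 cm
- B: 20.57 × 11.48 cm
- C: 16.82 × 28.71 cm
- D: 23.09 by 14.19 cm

Ratios (long/short): A ≈ 1.511; B ≈ 1.792; C ≈ 1.707; D ≈ 1.627.
16:9 ≈ 1.778; option B is nearest (Δ 0.014).

B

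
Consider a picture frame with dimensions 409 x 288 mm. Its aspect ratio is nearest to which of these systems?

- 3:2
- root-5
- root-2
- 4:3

root-2

409/288 ≈ 1.420. Nearest candidates are root-2 (1.414, off by 0.006) and 3:2 (1.500, off by 0.080).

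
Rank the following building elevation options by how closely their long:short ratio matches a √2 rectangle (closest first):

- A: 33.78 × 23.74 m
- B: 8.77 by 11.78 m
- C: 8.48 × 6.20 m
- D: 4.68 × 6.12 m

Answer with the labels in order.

Ratios: A = 33.78 / 23.74 ≈ 1.423; B = 11.78 / 8.77 ≈ 1.343; C = 8.48 / 6.20 ≈ 1.368; D = 6.12 / 4.68 ≈ 1.308.
|Δ from 1.414|: A 0.009; B 0.071; C 0.046; D 0.106.

A, C, B, D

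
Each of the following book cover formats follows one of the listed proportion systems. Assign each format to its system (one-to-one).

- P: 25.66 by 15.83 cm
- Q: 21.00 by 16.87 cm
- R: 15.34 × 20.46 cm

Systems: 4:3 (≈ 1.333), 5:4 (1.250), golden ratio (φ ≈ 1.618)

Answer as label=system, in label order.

Ratios: P ≈ 1.621; Q ≈ 1.245; R ≈ 1.334.
Targets: 4:3 ≈ 1.333; 5:4 ≈ 1.250; golden ratio ≈ 1.618.

P=golden ratio, Q=5:4, R=4:3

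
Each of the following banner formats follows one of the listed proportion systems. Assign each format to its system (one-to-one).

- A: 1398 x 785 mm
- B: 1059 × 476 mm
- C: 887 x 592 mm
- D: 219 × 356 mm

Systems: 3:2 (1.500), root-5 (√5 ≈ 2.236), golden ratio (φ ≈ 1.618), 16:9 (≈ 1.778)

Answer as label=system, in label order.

A = 1398/785 ≈ 1.781 → 16:9 (1.778)
B = 1059/476 ≈ 2.225 → root-5 (2.236)
C = 887/592 ≈ 1.498 → 3:2 (1.500)
D = 356/219 ≈ 1.626 → golden ratio (1.618)

A=16:9, B=root-5, C=3:2, D=golden ratio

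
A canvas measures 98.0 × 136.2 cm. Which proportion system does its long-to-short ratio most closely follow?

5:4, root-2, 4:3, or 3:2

Ratio = 136.2 / 98.0 ≈ 1.390.
Distances: 5:4 1.250 (Δ 0.140); root-2 1.414 (Δ 0.024); 4:3 1.333 (Δ 0.057); 3:2 1.500 (Δ 0.110).

root-2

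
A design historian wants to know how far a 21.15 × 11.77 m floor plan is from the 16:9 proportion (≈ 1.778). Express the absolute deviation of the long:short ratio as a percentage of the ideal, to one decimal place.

Ratio = 21.15 / 11.77 ≈ 1.7969.
Ideal 16:9 ≈ 1.7778. |1.7969 − 1.7778| / 1.7778 ≈ 1.07% → 1.1%.

1.1%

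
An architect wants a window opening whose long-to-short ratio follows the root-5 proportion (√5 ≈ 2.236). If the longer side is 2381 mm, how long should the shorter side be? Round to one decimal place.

1064.8 mm

root-5 ≈ 2.23607.
Shorter side = 2381 ÷ 2.23607 ≈ 1064.815 → 1064.8 mm.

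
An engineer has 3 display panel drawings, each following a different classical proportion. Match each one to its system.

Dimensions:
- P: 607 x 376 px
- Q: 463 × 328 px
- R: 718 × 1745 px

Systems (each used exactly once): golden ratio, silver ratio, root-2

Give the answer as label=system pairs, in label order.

P = 607/376 ≈ 1.614 → golden ratio (1.618)
Q = 463/328 ≈ 1.412 → root-2 (1.414)
R = 1745/718 ≈ 2.430 → silver ratio (2.414)

P=golden ratio, Q=root-2, R=silver ratio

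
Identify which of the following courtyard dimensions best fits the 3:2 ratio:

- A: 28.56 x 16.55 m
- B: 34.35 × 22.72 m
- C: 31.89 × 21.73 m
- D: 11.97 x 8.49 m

B

Ratios (long/short): A ≈ 1.726; B ≈ 1.512; C ≈ 1.468; D ≈ 1.410.
3:2 ≈ 1.500; option B is nearest (Δ 0.012).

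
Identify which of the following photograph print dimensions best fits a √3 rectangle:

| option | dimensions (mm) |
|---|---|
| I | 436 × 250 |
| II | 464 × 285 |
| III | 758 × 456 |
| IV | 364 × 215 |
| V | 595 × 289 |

Ratios (long/short): I ≈ 1.744; II ≈ 1.628; III ≈ 1.662; IV ≈ 1.693; V ≈ 2.059.
root-3 ≈ 1.732; option I is nearest (Δ 0.012).

I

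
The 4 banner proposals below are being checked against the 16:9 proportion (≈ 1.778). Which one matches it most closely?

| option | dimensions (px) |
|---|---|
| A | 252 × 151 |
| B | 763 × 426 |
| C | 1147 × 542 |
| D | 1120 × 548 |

Target 16:9 ≈ 1.778.
A: 1.669 (Δ0.109)  B: 1.791 (Δ0.013)  C: 2.116 (Δ0.338)  D: 2.044 (Δ0.266)

B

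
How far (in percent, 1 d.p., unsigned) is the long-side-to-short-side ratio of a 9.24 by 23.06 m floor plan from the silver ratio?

Ratio = 23.06 / 9.24 ≈ 2.4957.
Ideal silver ratio ≈ 2.4142. |2.4957 − 2.4142| / 2.4142 ≈ 3.38% → 3.4%.

3.4%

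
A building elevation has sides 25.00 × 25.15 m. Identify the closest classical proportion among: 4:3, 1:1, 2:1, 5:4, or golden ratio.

1:1

25.15/25.00 ≈ 1.006. Nearest candidates are 1:1 (1.000, off by 0.006) and 5:4 (1.250, off by 0.244).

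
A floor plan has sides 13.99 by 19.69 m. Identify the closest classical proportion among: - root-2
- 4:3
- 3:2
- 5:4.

root-2

19.69/13.99 ≈ 1.407. Nearest candidates are root-2 (1.414, off by 0.007) and 4:3 (1.333, off by 0.074).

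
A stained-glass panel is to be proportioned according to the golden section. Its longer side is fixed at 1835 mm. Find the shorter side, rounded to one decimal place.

golden ratio ≈ 1.61803.
Shorter side = 1835 ÷ 1.61803 ≈ 1134.095 → 1134.1 mm.

1134.1 mm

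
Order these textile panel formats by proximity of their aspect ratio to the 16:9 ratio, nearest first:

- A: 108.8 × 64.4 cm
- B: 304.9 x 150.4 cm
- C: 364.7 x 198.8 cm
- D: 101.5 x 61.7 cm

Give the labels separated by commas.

A: 108.8/64.4 ≈ 1.689 → |1.689 − 1.778| = 0.089
B: 304.9/150.4 ≈ 2.027 → |2.027 − 1.778| = 0.249
C: 364.7/198.8 ≈ 1.835 → |1.835 − 1.778| = 0.057
D: 101.5/61.7 ≈ 1.645 → |1.645 − 1.778| = 0.133

C, A, D, B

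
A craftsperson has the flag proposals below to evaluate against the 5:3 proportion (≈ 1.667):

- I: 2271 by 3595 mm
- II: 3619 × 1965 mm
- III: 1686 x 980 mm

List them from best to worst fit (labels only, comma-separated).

III, I, II

Ratios: I = 3595 / 2271 ≈ 1.583; II = 3619 / 1965 ≈ 1.842; III = 1686 / 980 ≈ 1.720.
|Δ from 1.667|: I 0.084; II 0.175; III 0.053.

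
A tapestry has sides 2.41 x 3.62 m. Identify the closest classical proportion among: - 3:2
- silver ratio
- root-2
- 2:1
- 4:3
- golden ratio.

3.62/2.41 ≈ 1.502. Nearest candidates are 3:2 (1.500, off by 0.002) and root-2 (1.414, off by 0.088).

3:2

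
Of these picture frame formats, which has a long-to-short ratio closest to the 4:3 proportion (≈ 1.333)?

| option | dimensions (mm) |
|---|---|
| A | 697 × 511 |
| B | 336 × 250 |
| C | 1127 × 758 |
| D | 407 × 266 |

Target 4:3 ≈ 1.333.
A: 1.364 (Δ0.031)  B: 1.344 (Δ0.011)  C: 1.487 (Δ0.154)  D: 1.530 (Δ0.197)

B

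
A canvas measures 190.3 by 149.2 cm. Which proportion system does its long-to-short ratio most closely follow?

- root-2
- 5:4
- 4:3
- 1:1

5:4

Ratio = 190.3 / 149.2 ≈ 1.275.
Distances: root-2 1.414 (Δ 0.139); 5:4 1.250 (Δ 0.025); 4:3 1.333 (Δ 0.058); 1:1 1.000 (Δ 0.275).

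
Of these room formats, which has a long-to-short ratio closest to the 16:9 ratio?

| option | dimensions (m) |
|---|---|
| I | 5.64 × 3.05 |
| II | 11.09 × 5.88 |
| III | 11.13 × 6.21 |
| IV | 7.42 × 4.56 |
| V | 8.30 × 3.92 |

III

Target 16:9 ≈ 1.778.
I: 1.849 (Δ0.071)  II: 1.886 (Δ0.108)  III: 1.792 (Δ0.014)  IV: 1.627 (Δ0.151)  V: 2.117 (Δ0.339)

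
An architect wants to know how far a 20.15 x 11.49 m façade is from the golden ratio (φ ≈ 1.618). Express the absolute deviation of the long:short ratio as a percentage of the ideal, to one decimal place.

Ratio = 20.15 / 11.49 ≈ 1.7537.
Ideal golden ratio ≈ 1.6180. |1.7537 − 1.6180| / 1.6180 ≈ 8.39% → 8.4%.

8.4%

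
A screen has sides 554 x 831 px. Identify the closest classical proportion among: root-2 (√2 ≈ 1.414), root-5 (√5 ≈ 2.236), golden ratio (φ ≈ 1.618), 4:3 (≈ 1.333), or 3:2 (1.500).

3:2

831/554 ≈ 1.500. Nearest candidates are 3:2 (1.500, off by 0.000) and root-2 (1.414, off by 0.086).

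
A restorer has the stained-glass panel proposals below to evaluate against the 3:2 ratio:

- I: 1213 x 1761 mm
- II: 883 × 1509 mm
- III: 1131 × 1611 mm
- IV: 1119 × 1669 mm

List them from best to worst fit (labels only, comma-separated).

IV, I, III, II

I: 1761/1213 ≈ 1.452 → |1.452 − 1.500| = 0.048
II: 1509/883 ≈ 1.709 → |1.709 − 1.500| = 0.209
III: 1611/1131 ≈ 1.424 → |1.424 − 1.500| = 0.076
IV: 1669/1119 ≈ 1.492 → |1.492 − 1.500| = 0.008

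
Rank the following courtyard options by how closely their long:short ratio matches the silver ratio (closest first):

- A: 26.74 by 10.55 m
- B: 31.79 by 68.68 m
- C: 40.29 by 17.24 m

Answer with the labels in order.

C, A, B

A: 26.74/10.55 ≈ 2.535 → |2.535 − 2.414| = 0.121
B: 68.68/31.79 ≈ 2.160 → |2.160 − 2.414| = 0.254
C: 40.29/17.24 ≈ 2.337 → |2.337 − 2.414| = 0.077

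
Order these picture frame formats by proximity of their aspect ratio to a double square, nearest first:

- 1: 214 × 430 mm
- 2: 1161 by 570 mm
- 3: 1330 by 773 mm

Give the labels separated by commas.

1: 430/214 ≈ 2.009 → |2.009 − 2.000| = 0.009
2: 1161/570 ≈ 2.037 → |2.037 − 2.000| = 0.037
3: 1330/773 ≈ 1.721 → |1.721 − 2.000| = 0.279

1, 2, 3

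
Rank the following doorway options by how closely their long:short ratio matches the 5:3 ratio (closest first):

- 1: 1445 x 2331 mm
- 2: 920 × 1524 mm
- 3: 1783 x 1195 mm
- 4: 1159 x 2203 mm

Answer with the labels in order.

2, 1, 3, 4

1: 2331/1445 ≈ 1.613 → |1.613 − 1.667| = 0.054
2: 1524/920 ≈ 1.657 → |1.657 − 1.667| = 0.010
3: 1783/1195 ≈ 1.492 → |1.492 − 1.667| = 0.175
4: 2203/1159 ≈ 1.901 → |1.901 − 1.667| = 0.234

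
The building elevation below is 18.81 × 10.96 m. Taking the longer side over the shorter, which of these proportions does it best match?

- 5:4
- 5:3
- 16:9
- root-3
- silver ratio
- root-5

18.81/10.96 ≈ 1.716. Nearest candidates are root-3 (1.732, off by 0.016) and 5:3 (1.667, off by 0.049).

root-3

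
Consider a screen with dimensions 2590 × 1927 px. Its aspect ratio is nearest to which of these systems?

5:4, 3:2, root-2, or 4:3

4:3

Ratio = 2590 / 1927 ≈ 1.344.
Distances: 5:4 1.250 (Δ 0.094); 3:2 1.500 (Δ 0.156); root-2 1.414 (Δ 0.070); 4:3 1.333 (Δ 0.011).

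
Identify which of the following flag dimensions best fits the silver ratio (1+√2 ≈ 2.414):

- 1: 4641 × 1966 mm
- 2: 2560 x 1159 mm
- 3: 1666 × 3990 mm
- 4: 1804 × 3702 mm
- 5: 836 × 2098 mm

Target silver ratio ≈ 2.414.
1: 2.361 (Δ0.053)  2: 2.209 (Δ0.205)  3: 2.395 (Δ0.019)  4: 2.052 (Δ0.362)  5: 2.510 (Δ0.096)

3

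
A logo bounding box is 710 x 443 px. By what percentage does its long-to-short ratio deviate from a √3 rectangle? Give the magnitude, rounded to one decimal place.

Ratio = 710 / 443 ≈ 1.6027.
Ideal root-3 ≈ 1.7321. |1.6027 − 1.7321| / 1.7321 ≈ 7.47% → 7.5%.

7.5%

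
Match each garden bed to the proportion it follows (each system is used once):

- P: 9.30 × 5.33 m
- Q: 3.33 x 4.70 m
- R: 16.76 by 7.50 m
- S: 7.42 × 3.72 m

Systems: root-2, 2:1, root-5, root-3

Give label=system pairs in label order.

P = 9.30/5.33 ≈ 1.745 → root-3 (1.732)
Q = 4.70/3.33 ≈ 1.411 → root-2 (1.414)
R = 16.76/7.50 ≈ 2.235 → root-5 (2.236)
S = 7.42/3.72 ≈ 1.995 → 2:1 (2.000)

P=root-3, Q=root-2, R=root-5, S=2:1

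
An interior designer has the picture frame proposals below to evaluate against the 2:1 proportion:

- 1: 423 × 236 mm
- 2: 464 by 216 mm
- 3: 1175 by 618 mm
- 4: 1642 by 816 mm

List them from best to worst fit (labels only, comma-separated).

4, 3, 2, 1

1: 423/236 ≈ 1.792 → |1.792 − 2.000| = 0.208
2: 464/216 ≈ 2.148 → |2.148 − 2.000| = 0.148
3: 1175/618 ≈ 1.901 → |1.901 − 2.000| = 0.099
4: 1642/816 ≈ 2.012 → |2.012 − 2.000| = 0.012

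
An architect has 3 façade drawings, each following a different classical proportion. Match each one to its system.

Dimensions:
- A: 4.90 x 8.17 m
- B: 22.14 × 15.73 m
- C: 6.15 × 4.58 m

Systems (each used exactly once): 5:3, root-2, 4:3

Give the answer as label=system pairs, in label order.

Ratios: A ≈ 1.667; B ≈ 1.408; C ≈ 1.343.
Targets: 5:3 ≈ 1.667; root-2 ≈ 1.414; 4:3 ≈ 1.333.

A=5:3, B=root-2, C=4:3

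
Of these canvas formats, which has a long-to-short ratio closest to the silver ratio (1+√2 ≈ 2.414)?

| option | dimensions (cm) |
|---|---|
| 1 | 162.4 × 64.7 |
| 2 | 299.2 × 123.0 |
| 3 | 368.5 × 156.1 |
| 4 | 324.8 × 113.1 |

2

Target silver ratio ≈ 2.414.
1: 2.510 (Δ0.096)  2: 2.433 (Δ0.019)  3: 2.361 (Δ0.053)  4: 2.872 (Δ0.458)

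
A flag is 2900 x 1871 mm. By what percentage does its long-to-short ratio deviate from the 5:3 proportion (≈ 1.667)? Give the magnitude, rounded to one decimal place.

7.0%

Ratio = 2900 / 1871 ≈ 1.5500.
Ideal 5:3 ≈ 1.6667. |1.5500 − 1.6667| / 1.6667 ≈ 7.00% → 7.0%.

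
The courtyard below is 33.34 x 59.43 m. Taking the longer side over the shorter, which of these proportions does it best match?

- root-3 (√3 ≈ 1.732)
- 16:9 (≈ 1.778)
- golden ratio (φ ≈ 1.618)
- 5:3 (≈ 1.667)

59.43/33.34 ≈ 1.783. Nearest candidates are 16:9 (1.778, off by 0.005) and root-3 (1.732, off by 0.051).

16:9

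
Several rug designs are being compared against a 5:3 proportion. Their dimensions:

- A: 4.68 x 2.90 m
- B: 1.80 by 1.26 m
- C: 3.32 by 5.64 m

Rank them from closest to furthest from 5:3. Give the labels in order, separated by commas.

Ratios: A = 4.68 / 2.90 ≈ 1.614; B = 1.80 / 1.26 ≈ 1.429; C = 5.64 / 3.32 ≈ 1.699.
|Δ from 1.667|: A 0.053; B 0.238; C 0.032.

C, A, B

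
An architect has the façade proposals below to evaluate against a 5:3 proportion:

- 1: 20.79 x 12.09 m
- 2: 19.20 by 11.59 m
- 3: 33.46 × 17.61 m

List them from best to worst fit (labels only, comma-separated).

1: 20.79/12.09 ≈ 1.720 → |1.720 − 1.667| = 0.053
2: 19.20/11.59 ≈ 1.657 → |1.657 − 1.667| = 0.010
3: 33.46/17.61 ≈ 1.900 → |1.900 − 1.667| = 0.233

2, 1, 3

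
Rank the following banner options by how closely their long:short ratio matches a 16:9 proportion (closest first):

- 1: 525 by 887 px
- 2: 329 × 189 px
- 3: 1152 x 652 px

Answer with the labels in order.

1: 887/525 ≈ 1.690 → |1.690 − 1.778| = 0.088
2: 329/189 ≈ 1.741 → |1.741 − 1.778| = 0.037
3: 1152/652 ≈ 1.767 → |1.767 − 1.778| = 0.011

3, 2, 1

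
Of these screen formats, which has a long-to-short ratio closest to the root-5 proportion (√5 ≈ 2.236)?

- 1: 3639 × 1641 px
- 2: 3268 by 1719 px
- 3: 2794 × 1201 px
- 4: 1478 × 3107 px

Ratios (long/short): 1 ≈ 2.218; 2 ≈ 1.901; 3 ≈ 2.326; 4 ≈ 2.102.
root-5 ≈ 2.236; option 1 is nearest (Δ 0.018).

1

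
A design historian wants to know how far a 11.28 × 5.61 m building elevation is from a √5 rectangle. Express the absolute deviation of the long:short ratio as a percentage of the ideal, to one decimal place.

Ratio = 11.28 / 5.61 ≈ 2.0107.
Ideal root-5 ≈ 2.2361. |2.0107 − 2.2361| / 2.2361 ≈ 10.08% → 10.1%.

10.1%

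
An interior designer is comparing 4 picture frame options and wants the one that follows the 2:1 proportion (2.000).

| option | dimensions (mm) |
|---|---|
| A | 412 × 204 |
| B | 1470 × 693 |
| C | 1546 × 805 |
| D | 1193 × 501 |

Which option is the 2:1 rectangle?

A

Ratios (long/short): A ≈ 2.020; B ≈ 2.121; C ≈ 1.920; D ≈ 2.381.
2:1 ≈ 2.000; option A is nearest (Δ 0.020).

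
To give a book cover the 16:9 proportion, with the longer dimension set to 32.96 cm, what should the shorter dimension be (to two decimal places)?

18.54 cm

16:9 ≈ 1.77778.
Shorter side = 32.96 ÷ 1.77778 ≈ 18.5400 → 18.54 cm.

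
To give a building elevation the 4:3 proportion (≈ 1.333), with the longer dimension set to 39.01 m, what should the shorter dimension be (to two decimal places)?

4:3 ≈ 1.33333.
Shorter side = 39.01 ÷ 1.33333 ≈ 29.2576 → 29.26 m.

29.26 m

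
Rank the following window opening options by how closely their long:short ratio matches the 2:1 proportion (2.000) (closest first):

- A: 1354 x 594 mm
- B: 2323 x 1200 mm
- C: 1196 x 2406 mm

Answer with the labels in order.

A: 1354/594 ≈ 2.279 → |2.279 − 2.000| = 0.279
B: 2323/1200 ≈ 1.936 → |1.936 − 2.000| = 0.064
C: 2406/1196 ≈ 2.012 → |2.012 − 2.000| = 0.012

C, B, A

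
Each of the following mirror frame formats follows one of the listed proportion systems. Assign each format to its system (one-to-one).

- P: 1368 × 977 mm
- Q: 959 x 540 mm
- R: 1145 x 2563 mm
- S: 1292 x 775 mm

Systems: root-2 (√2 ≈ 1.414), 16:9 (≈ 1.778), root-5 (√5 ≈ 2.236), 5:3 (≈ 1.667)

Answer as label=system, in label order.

P=root-2, Q=16:9, R=root-5, S=5:3

Ratios: P ≈ 1.400; Q ≈ 1.776; R ≈ 2.238; S ≈ 1.667.
Targets: root-2 ≈ 1.414; 16:9 ≈ 1.778; root-5 ≈ 2.236; 5:3 ≈ 1.667.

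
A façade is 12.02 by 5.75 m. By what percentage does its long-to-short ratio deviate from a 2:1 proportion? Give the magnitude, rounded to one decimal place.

Ratio = 12.02 / 5.75 ≈ 2.0904.
Ideal 2:1 = 2.0000. |2.0904 − 2.0000| / 2.0000 ≈ 4.52% → 4.5%.

4.5%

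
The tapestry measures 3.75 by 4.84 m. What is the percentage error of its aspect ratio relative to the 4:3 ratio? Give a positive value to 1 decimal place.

3.2%

Ratio = 4.84 / 3.75 ≈ 1.2907.
Ideal 4:3 ≈ 1.3333. |1.2907 − 1.3333| / 1.3333 ≈ 3.20% → 3.2%.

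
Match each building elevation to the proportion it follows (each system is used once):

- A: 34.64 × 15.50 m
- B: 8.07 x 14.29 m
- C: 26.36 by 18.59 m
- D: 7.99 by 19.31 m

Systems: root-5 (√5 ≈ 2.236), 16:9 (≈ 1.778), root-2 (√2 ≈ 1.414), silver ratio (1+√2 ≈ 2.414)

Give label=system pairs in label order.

A=root-5, B=16:9, C=root-2, D=silver ratio

Ratios: A ≈ 2.235; B ≈ 1.771; C ≈ 1.418; D ≈ 2.417.
Targets: root-5 ≈ 2.236; 16:9 ≈ 1.778; root-2 ≈ 1.414; silver ratio ≈ 2.414.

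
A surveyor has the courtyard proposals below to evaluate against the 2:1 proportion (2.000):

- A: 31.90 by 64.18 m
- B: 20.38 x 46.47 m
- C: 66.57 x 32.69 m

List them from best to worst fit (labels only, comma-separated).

A: 64.18/31.90 ≈ 2.012 → |2.012 − 2.000| = 0.012
B: 46.47/20.38 ≈ 2.280 → |2.280 − 2.000| = 0.280
C: 66.57/32.69 ≈ 2.036 → |2.036 − 2.000| = 0.036

A, C, B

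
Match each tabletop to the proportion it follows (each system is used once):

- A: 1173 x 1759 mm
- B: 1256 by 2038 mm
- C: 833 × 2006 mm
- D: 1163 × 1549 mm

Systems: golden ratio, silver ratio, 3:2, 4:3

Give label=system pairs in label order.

Ratios: A ≈ 1.500; B ≈ 1.623; C ≈ 2.408; D ≈ 1.332.
Targets: golden ratio ≈ 1.618; silver ratio ≈ 2.414; 3:2 ≈ 1.500; 4:3 ≈ 1.333.

A=3:2, B=golden ratio, C=silver ratio, D=4:3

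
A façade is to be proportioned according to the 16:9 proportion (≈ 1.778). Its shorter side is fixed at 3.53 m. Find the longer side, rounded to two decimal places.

16:9 ≈ 1.77778.
Longer side = 3.53 × 1.77778 ≈ 6.2756 → 6.28 m.

6.28 m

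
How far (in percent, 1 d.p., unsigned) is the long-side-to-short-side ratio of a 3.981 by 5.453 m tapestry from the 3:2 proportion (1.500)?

8.7%

Ratio = 5.453 / 3.981 ≈ 1.3698.
Ideal 3:2 = 1.5000. |1.3698 − 1.5000| / 1.5000 ≈ 8.68% → 8.7%.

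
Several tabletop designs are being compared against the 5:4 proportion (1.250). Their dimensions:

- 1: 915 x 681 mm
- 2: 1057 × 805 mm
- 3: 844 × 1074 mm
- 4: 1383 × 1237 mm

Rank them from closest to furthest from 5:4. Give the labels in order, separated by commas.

3, 2, 1, 4

1: 915/681 ≈ 1.344 → |1.344 − 1.250| = 0.094
2: 1057/805 ≈ 1.313 → |1.313 − 1.250| = 0.063
3: 1074/844 ≈ 1.273 → |1.273 − 1.250| = 0.023
4: 1383/1237 ≈ 1.118 → |1.118 − 1.250| = 0.132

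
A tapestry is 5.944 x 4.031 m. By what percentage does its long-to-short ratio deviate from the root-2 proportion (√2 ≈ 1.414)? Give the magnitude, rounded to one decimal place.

Ratio = 5.944 / 4.031 ≈ 1.4746.
Ideal root-2 ≈ 1.4142. |1.4746 − 1.4142| / 1.4142 ≈ 4.27% → 4.3%.

4.3%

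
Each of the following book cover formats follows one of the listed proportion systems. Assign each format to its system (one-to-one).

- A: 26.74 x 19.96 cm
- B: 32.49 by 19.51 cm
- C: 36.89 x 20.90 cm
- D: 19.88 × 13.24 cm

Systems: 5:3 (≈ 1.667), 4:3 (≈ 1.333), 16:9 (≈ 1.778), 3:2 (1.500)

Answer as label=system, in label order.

Ratios: A ≈ 1.340; B ≈ 1.665; C ≈ 1.765; D ≈ 1.502.
Targets: 5:3 ≈ 1.667; 4:3 ≈ 1.333; 16:9 ≈ 1.778; 3:2 ≈ 1.500.

A=4:3, B=5:3, C=16:9, D=3:2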